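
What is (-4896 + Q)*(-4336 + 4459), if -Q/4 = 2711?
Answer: -1936020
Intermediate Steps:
Q = -10844 (Q = -4*2711 = -10844)
(-4896 + Q)*(-4336 + 4459) = (-4896 - 10844)*(-4336 + 4459) = -15740*123 = -1936020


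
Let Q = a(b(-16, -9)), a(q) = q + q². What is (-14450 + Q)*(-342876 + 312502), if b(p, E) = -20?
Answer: 427362180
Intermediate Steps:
Q = 380 (Q = -20*(1 - 20) = -20*(-19) = 380)
(-14450 + Q)*(-342876 + 312502) = (-14450 + 380)*(-342876 + 312502) = -14070*(-30374) = 427362180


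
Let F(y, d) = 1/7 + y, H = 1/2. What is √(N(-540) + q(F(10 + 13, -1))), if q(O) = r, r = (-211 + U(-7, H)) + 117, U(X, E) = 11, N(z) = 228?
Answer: √145 ≈ 12.042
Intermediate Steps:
H = ½ ≈ 0.50000
r = -83 (r = (-211 + 11) + 117 = -200 + 117 = -83)
F(y, d) = ⅐ + y
q(O) = -83
√(N(-540) + q(F(10 + 13, -1))) = √(228 - 83) = √145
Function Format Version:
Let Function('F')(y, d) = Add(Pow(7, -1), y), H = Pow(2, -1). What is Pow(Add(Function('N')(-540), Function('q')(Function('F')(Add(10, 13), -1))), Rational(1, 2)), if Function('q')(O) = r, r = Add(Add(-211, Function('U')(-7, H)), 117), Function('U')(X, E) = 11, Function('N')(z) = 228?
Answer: Pow(145, Rational(1, 2)) ≈ 12.042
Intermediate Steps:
H = Rational(1, 2) ≈ 0.50000
r = -83 (r = Add(Add(-211, 11), 117) = Add(-200, 117) = -83)
Function('F')(y, d) = Add(Rational(1, 7), y)
Function('q')(O) = -83
Pow(Add(Function('N')(-540), Function('q')(Function('F')(Add(10, 13), -1))), Rational(1, 2)) = Pow(Add(228, -83), Rational(1, 2)) = Pow(145, Rational(1, 2))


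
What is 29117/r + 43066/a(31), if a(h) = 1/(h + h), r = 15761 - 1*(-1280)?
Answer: 45501066889/17041 ≈ 2.6701e+6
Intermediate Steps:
r = 17041 (r = 15761 + 1280 = 17041)
a(h) = 1/(2*h)
29117/r + 43066/a(31) = 29117/17041 + 43066/(((1/2)/31)) = 29117*(1/17041) + 43066/(((1/2)*(1/31))) = 29117/17041 + 43066/(1/62) = 29117/17041 + 43066*62 = 29117/17041 + 2670092 = 45501066889/17041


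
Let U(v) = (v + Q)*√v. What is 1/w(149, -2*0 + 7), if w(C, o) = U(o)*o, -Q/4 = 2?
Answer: -√7/49 ≈ -0.053995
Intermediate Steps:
Q = -8 (Q = -4*2 = -8)
U(v) = √v*(-8 + v) (U(v) = (v - 8)*√v = (-8 + v)*√v = √v*(-8 + v))
w(C, o) = o^(3/2)*(-8 + o) (w(C, o) = (√o*(-8 + o))*o = o^(3/2)*(-8 + o))
1/w(149, -2*0 + 7) = 1/((-2*0 + 7)^(3/2)*(-8 + (-2*0 + 7))) = 1/((0 + 7)^(3/2)*(-8 + (0 + 7))) = 1/(7^(3/2)*(-8 + 7)) = 1/((7*√7)*(-1)) = 1/(-7*√7) = -√7/49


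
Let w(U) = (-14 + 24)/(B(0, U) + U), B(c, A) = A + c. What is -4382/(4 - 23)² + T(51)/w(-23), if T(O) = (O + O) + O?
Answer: -1292269/1805 ≈ -715.94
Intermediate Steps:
w(U) = 5/U (w(U) = (-14 + 24)/((U + 0) + U) = 10/(U + U) = 10/((2*U)) = 10*(1/(2*U)) = 5/U)
T(O) = 3*O (T(O) = 2*O + O = 3*O)
-4382/(4 - 23)² + T(51)/w(-23) = -4382/(4 - 23)² + (3*51)/((5/(-23))) = -4382/((-19)²) + 153/((5*(-1/23))) = -4382/361 + 153/(-5/23) = -4382*1/361 + 153*(-23/5) = -4382/361 - 3519/5 = -1292269/1805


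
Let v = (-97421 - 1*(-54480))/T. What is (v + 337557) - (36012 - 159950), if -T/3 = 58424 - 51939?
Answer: 8978428166/19455 ≈ 4.6150e+5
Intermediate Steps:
T = -19455 (T = -3*(58424 - 51939) = -3*6485 = -19455)
v = 42941/19455 (v = (-97421 - 1*(-54480))/(-19455) = (-97421 + 54480)*(-1/19455) = -42941*(-1/19455) = 42941/19455 ≈ 2.2072)
(v + 337557) - (36012 - 159950) = (42941/19455 + 337557) - (36012 - 159950) = 6567214376/19455 - 1*(-123938) = 6567214376/19455 + 123938 = 8978428166/19455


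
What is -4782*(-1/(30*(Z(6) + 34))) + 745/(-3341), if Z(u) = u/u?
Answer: 2532402/584675 ≈ 4.3313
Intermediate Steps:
Z(u) = 1
-4782*(-1/(30*(Z(6) + 34))) + 745/(-3341) = -4782*(-1/(30*(1 + 34))) + 745/(-3341) = -4782/(35*(-30)) + 745*(-1/3341) = -4782/(-1050) - 745/3341 = -4782*(-1/1050) - 745/3341 = 797/175 - 745/3341 = 2532402/584675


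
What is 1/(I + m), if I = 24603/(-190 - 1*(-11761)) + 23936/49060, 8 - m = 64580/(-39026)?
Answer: 4416669985/54187905651 ≈ 0.081507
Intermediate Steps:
m = 188394/19513 (m = 8 - 64580/(-39026) = 8 - 64580*(-1)/39026 = 8 - 1*(-32290/19513) = 8 + 32290/19513 = 188394/19513 ≈ 9.6548)
I = 11242323/4300555 (I = 24603/(-190 + 11761) + 23936*(1/49060) = 24603/11571 + 544/1115 = 24603*(1/11571) + 544/1115 = 8201/3857 + 544/1115 = 11242323/4300555 ≈ 2.6142)
1/(I + m) = 1/(11242323/4300555 + 188394/19513) = 1/(54187905651/4416669985) = 4416669985/54187905651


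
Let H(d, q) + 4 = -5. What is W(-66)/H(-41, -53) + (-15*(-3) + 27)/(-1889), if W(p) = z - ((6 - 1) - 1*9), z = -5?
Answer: 1241/17001 ≈ 0.072996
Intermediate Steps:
H(d, q) = -9 (H(d, q) = -4 - 5 = -9)
W(p) = -1 (W(p) = -5 - ((6 - 1) - 1*9) = -5 - (5 - 9) = -5 - 1*(-4) = -5 + 4 = -1)
W(-66)/H(-41, -53) + (-15*(-3) + 27)/(-1889) = -1/(-9) + (-15*(-3) + 27)/(-1889) = -1*(-⅑) + (45 + 27)*(-1/1889) = ⅑ + 72*(-1/1889) = ⅑ - 72/1889 = 1241/17001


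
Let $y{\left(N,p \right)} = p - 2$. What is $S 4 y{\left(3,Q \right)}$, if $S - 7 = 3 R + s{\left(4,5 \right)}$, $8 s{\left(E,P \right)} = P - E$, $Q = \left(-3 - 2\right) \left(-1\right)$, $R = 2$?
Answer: $\frac{315}{2} \approx 157.5$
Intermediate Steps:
$Q = 5$ ($Q = \left(-5\right) \left(-1\right) = 5$)
$s{\left(E,P \right)} = - \frac{E}{8} + \frac{P}{8}$ ($s{\left(E,P \right)} = \frac{P - E}{8} = - \frac{E}{8} + \frac{P}{8}$)
$y{\left(N,p \right)} = -2 + p$
$S = \frac{105}{8}$ ($S = 7 + \left(3 \cdot 2 + \left(\left(- \frac{1}{8}\right) 4 + \frac{1}{8} \cdot 5\right)\right) = 7 + \left(6 + \left(- \frac{1}{2} + \frac{5}{8}\right)\right) = 7 + \left(6 + \frac{1}{8}\right) = 7 + \frac{49}{8} = \frac{105}{8} \approx 13.125$)
$S 4 y{\left(3,Q \right)} = \frac{105}{8} \cdot 4 \left(-2 + 5\right) = \frac{105}{2} \cdot 3 = \frac{315}{2}$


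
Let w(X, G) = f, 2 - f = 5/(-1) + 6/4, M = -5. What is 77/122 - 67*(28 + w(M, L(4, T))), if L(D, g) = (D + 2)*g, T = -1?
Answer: -136876/61 ≈ -2243.9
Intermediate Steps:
L(D, g) = g*(2 + D) (L(D, g) = (2 + D)*g = g*(2 + D))
f = 11/2 (f = 2 - (5/(-1) + 6/4) = 2 - (5*(-1) + 6*(¼)) = 2 - (-5 + 3/2) = 2 - 1*(-7/2) = 2 + 7/2 = 11/2 ≈ 5.5000)
w(X, G) = 11/2
77/122 - 67*(28 + w(M, L(4, T))) = 77/122 - 67*(28 + 11/2) = 77*(1/122) - 67*67/2 = 77/122 - 4489/2 = -136876/61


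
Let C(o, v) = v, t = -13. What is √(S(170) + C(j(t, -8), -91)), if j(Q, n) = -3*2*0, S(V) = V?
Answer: √79 ≈ 8.8882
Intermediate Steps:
j(Q, n) = 0 (j(Q, n) = -6*0 = 0)
√(S(170) + C(j(t, -8), -91)) = √(170 - 91) = √79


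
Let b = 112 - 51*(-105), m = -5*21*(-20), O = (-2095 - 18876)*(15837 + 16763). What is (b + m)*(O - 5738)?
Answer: -5173257777646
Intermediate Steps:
O = -683654600 (O = -20971*32600 = -683654600)
m = 2100 (m = -105*(-20) = 2100)
b = 5467 (b = 112 + 5355 = 5467)
(b + m)*(O - 5738) = (5467 + 2100)*(-683654600 - 5738) = 7567*(-683660338) = -5173257777646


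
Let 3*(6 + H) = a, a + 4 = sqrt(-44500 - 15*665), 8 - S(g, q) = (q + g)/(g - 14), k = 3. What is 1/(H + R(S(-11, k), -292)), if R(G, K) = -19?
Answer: -237/60716 - 15*I*sqrt(2179)/60716 ≈ -0.0039034 - 0.011532*I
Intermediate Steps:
S(g, q) = 8 - (g + q)/(-14 + g) (S(g, q) = 8 - (q + g)/(g - 14) = 8 - (g + q)/(-14 + g))
a = -4 + 5*I*sqrt(2179) (a = -4 + sqrt(-44500 - 15*665) = -4 + sqrt(-44500 - 9975) = -4 + sqrt(-54475) = -4 + 5*I*sqrt(2179) ≈ -4.0 + 233.4*I)
H = -22/3 + 5*I*sqrt(2179)/3 (H = -6 + (-4 + 5*I*sqrt(2179))/3 = -6 + (-4/3 + 5*I*sqrt(2179)/3) = -22/3 + 5*I*sqrt(2179)/3 ≈ -7.3333 + 77.8*I)
1/(H + R(S(-11, k), -292)) = 1/((-22/3 + 5*I*sqrt(2179)/3) - 19) = 1/(-79/3 + 5*I*sqrt(2179)/3)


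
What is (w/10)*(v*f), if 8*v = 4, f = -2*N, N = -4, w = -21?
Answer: -42/5 ≈ -8.4000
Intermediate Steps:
f = 8 (f = -2*(-4) = 8)
v = 1/2 (v = (1/8)*4 = 1/2 ≈ 0.50000)
(w/10)*(v*f) = (-21/10)*((1/2)*8) = ((1/10)*(-21))*4 = -21/10*4 = -42/5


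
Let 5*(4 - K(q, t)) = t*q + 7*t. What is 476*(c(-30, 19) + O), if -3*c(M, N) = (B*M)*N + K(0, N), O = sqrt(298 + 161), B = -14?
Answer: -18938612/15 + 1428*sqrt(51) ≈ -1.2524e+6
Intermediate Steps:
O = 3*sqrt(51) (O = sqrt(459) = 3*sqrt(51) ≈ 21.424)
K(q, t) = 4 - 7*t/5 - q*t/5 (K(q, t) = 4 - (t*q + 7*t)/5 = 4 - (q*t + 7*t)/5 = 4 - (7*t + q*t)/5 = 4 + (-7*t/5 - q*t/5) = 4 - 7*t/5 - q*t/5)
c(M, N) = -4/3 + 7*N/15 + 14*M*N/3 (c(M, N) = -((-14*M)*N + (4 - 7*N/5 - 1/5*0*N))/3 = -(-14*M*N + (4 - 7*N/5 + 0))/3 = -(-14*M*N + (4 - 7*N/5))/3 = -(4 - 7*N/5 - 14*M*N)/3 = -4/3 + 7*N/15 + 14*M*N/3)
476*(c(-30, 19) + O) = 476*((-4/3 + (7/15)*19 + (14/3)*(-30)*19) + 3*sqrt(51)) = 476*((-4/3 + 133/15 - 2660) + 3*sqrt(51)) = 476*(-39787/15 + 3*sqrt(51)) = -18938612/15 + 1428*sqrt(51)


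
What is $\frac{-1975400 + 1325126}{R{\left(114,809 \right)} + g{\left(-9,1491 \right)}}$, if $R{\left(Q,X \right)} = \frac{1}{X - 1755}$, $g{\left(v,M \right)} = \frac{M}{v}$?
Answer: $\frac{1845477612}{470165} \approx 3925.2$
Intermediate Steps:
$R{\left(Q,X \right)} = \frac{1}{-1755 + X}$
$\frac{-1975400 + 1325126}{R{\left(114,809 \right)} + g{\left(-9,1491 \right)}} = \frac{-1975400 + 1325126}{\frac{1}{-1755 + 809} + \frac{1491}{-9}} = - \frac{650274}{\frac{1}{-946} + 1491 \left(- \frac{1}{9}\right)} = - \frac{650274}{- \frac{1}{946} - \frac{497}{3}} = - \frac{650274}{- \frac{470165}{2838}} = \left(-650274\right) \left(- \frac{2838}{470165}\right) = \frac{1845477612}{470165}$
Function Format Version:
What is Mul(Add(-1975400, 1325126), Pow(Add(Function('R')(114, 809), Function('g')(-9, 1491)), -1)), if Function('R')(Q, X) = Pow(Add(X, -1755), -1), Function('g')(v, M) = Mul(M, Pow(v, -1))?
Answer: Rational(1845477612, 470165) ≈ 3925.2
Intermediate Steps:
Function('R')(Q, X) = Pow(Add(-1755, X), -1)
Mul(Add(-1975400, 1325126), Pow(Add(Function('R')(114, 809), Function('g')(-9, 1491)), -1)) = Mul(Add(-1975400, 1325126), Pow(Add(Pow(Add(-1755, 809), -1), Mul(1491, Pow(-9, -1))), -1)) = Mul(-650274, Pow(Add(Pow(-946, -1), Mul(1491, Rational(-1, 9))), -1)) = Mul(-650274, Pow(Add(Rational(-1, 946), Rational(-497, 3)), -1)) = Mul(-650274, Pow(Rational(-470165, 2838), -1)) = Mul(-650274, Rational(-2838, 470165)) = Rational(1845477612, 470165)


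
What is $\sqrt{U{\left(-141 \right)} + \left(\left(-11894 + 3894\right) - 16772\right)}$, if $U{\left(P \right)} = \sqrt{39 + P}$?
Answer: $\sqrt{-24772 + i \sqrt{102}} \approx 0.0321 + 157.39 i$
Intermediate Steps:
$\sqrt{U{\left(-141 \right)} + \left(\left(-11894 + 3894\right) - 16772\right)} = \sqrt{\sqrt{39 - 141} + \left(\left(-11894 + 3894\right) - 16772\right)} = \sqrt{\sqrt{-102} - 24772} = \sqrt{i \sqrt{102} - 24772} = \sqrt{-24772 + i \sqrt{102}}$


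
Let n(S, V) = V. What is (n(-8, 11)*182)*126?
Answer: 252252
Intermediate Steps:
(n(-8, 11)*182)*126 = (11*182)*126 = 2002*126 = 252252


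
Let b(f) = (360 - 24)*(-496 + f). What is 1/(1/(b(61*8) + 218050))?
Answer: 215362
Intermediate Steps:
b(f) = -166656 + 336*f (b(f) = 336*(-496 + f) = -166656 + 336*f)
1/(1/(b(61*8) + 218050)) = 1/(1/((-166656 + 336*(61*8)) + 218050)) = 1/(1/((-166656 + 336*488) + 218050)) = 1/(1/((-166656 + 163968) + 218050)) = 1/(1/(-2688 + 218050)) = 1/(1/215362) = 215362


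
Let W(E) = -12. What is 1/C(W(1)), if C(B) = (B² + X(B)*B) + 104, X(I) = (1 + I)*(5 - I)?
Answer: 1/2492 ≈ 0.00040128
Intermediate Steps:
C(B) = 104 + B² + B*(5 - B² + 4*B) (C(B) = (B² + (5 - B² + 4*B)*B) + 104 = (B² + B*(5 - B² + 4*B)) + 104 = 104 + B² + B*(5 - B² + 4*B))
1/C(W(1)) = 1/(104 - 1*(-12)³ + 5*(-12) + 5*(-12)²) = 1/(104 - 1*(-1728) - 60 + 5*144) = 1/(104 + 1728 - 60 + 720) = 1/2492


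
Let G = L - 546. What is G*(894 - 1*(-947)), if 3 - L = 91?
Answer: -1167194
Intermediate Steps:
L = -88 (L = 3 - 1*91 = 3 - 91 = -88)
G = -634 (G = -88 - 546 = -634)
G*(894 - 1*(-947)) = -634*(894 - 1*(-947)) = -634*(894 + 947) = -634*1841 = -1167194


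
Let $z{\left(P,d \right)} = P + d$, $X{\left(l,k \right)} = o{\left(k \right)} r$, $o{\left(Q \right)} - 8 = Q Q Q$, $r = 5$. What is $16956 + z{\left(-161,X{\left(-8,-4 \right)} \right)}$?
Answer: $16515$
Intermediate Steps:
$o{\left(Q \right)} = 8 + Q^{3}$ ($o{\left(Q \right)} = 8 + Q Q Q = 8 + Q^{2} Q = 8 + Q^{3}$)
$X{\left(l,k \right)} = 40 + 5 k^{3}$ ($X{\left(l,k \right)} = \left(8 + k^{3}\right) 5 = 40 + 5 k^{3}$)
$16956 + z{\left(-161,X{\left(-8,-4 \right)} \right)} = 16956 + \left(-161 + \left(40 + 5 \left(-4\right)^{3}\right)\right) = 16956 + \left(-161 + \left(40 + 5 \left(-64\right)\right)\right) = 16956 + \left(-161 + \left(40 - 320\right)\right) = 16956 - 441 = 16515$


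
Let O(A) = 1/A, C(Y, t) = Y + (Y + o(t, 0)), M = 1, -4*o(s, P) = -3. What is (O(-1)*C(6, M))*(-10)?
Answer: 255/2 ≈ 127.50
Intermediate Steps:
o(s, P) = ¾ (o(s, P) = -¼*(-3) = ¾)
C(Y, t) = ¾ + 2*Y (C(Y, t) = Y + (Y + ¾) = Y + (¾ + Y) = ¾ + 2*Y)
(O(-1)*C(6, M))*(-10) = ((¾ + 2*6)/(-1))*(-10) = -(¾ + 12)*(-10) = -1*51/4*(-10) = -51/4*(-10) = 255/2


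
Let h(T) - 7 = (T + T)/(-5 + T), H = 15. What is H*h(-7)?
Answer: 245/2 ≈ 122.50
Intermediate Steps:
h(T) = 7 + 2*T/(-5 + T) (h(T) = 7 + (T + T)/(-5 + T) = 7 + (2*T)/(-5 + T) = 7 + 2*T/(-5 + T))
H*h(-7) = 15*((-35 + 9*(-7))/(-5 - 7)) = 15*((-35 - 63)/(-12)) = 15*(-1/12*(-98)) = 15*(49/6) = 245/2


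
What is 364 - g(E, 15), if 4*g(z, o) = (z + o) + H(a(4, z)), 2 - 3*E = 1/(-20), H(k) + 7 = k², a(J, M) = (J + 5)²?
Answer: -306821/240 ≈ -1278.4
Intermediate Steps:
a(J, M) = (5 + J)²
H(k) = -7 + k²
E = 41/60 (E = ⅔ - ⅓/(-20) = ⅔ - ⅓*(-1/20) = ⅔ + 1/60 = 41/60 ≈ 0.68333)
g(z, o) = 3277/2 + o/4 + z/4 (g(z, o) = ((z + o) + (-7 + ((5 + 4)²)²))/4 = ((o + z) + (-7 + (9²)²))/4 = ((o + z) + (-7 + 81²))/4 = ((o + z) + (-7 + 6561))/4 = ((o + z) + 6554)/4 = (6554 + o + z)/4 = 3277/2 + o/4 + z/4)
364 - g(E, 15) = 364 - (3277/2 + (¼)*15 + (¼)*(41/60)) = 364 - (3277/2 + 15/4 + 41/240) = 364 - 1*394181/240 = 364 - 394181/240 = -306821/240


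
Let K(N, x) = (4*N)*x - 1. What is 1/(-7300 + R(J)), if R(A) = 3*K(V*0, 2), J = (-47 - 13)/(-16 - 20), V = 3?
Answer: -1/7303 ≈ -0.00013693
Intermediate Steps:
J = 5/3 (J = -60/(-36) = -60*(-1/36) = 5/3 ≈ 1.6667)
K(N, x) = -1 + 4*N*x (K(N, x) = 4*N*x - 1 = -1 + 4*N*x)
R(A) = -3 (R(A) = 3*(-1 + 4*(3*0)*2) = 3*(-1 + 4*0*2) = 3*(-1 + 0) = 3*(-1) = -3)
1/(-7300 + R(J)) = 1/(-7300 - 3) = 1/(-7303) = -1/7303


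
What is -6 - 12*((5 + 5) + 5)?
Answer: -186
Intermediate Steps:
-6 - 12*((5 + 5) + 5) = -6 - 12*(10 + 5) = -6 - 12*15 = -6 - 180 = -186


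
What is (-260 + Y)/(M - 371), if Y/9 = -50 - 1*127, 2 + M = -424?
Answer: 1853/797 ≈ 2.3250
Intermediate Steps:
M = -426 (M = -2 - 424 = -426)
Y = -1593 (Y = 9*(-50 - 1*127) = 9*(-50 - 127) = 9*(-177) = -1593)
(-260 + Y)/(M - 371) = (-260 - 1593)/(-426 - 371) = -1853/(-797) = -1853*(-1/797) = 1853/797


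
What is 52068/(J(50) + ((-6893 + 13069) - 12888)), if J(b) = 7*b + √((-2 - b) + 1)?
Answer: -331256616/40475095 - 52068*I*√51/40475095 ≈ -8.1842 - 0.0091869*I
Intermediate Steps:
J(b) = √(-1 - b) + 7*b (J(b) = 7*b + √(-1 - b) = √(-1 - b) + 7*b)
52068/(J(50) + ((-6893 + 13069) - 12888)) = 52068/((√(-1 - 1*50) + 7*50) + ((-6893 + 13069) - 12888)) = 52068/((√(-1 - 50) + 350) + (6176 - 12888)) = 52068/((√(-51) + 350) - 6712) = 52068/((I*√51 + 350) - 6712) = 52068/((350 + I*√51) - 6712) = 52068/(-6362 + I*√51)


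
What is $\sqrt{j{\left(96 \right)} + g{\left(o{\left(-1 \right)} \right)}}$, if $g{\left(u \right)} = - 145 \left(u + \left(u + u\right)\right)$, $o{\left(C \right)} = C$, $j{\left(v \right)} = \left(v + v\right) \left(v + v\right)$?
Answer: $\sqrt{37299} \approx 193.13$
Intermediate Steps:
$j{\left(v \right)} = 4 v^{2}$ ($j{\left(v \right)} = 2 v 2 v = 4 v^{2}$)
$g{\left(u \right)} = - 435 u$ ($g{\left(u \right)} = - 145 \left(u + 2 u\right) = - 145 \cdot 3 u = - 435 u$)
$\sqrt{j{\left(96 \right)} + g{\left(o{\left(-1 \right)} \right)}} = \sqrt{4 \cdot 96^{2} - -435} = \sqrt{4 \cdot 9216 + 435} = \sqrt{36864 + 435} = \sqrt{37299}$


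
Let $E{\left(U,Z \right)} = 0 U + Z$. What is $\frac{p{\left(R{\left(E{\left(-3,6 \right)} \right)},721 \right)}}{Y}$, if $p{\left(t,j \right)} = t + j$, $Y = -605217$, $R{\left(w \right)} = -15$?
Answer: $- \frac{706}{605217} \approx -0.0011665$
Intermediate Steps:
$E{\left(U,Z \right)} = Z$ ($E{\left(U,Z \right)} = 0 + Z = Z$)
$p{\left(t,j \right)} = j + t$
$\frac{p{\left(R{\left(E{\left(-3,6 \right)} \right)},721 \right)}}{Y} = \frac{721 - 15}{-605217} = 706 \left(- \frac{1}{605217}\right) = - \frac{706}{605217}$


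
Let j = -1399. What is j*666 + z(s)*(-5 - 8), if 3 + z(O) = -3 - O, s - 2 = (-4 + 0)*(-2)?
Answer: -931526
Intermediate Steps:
s = 10 (s = 2 + (-4 + 0)*(-2) = 2 - 4*(-2) = 2 + 8 = 10)
z(O) = -6 - O (z(O) = -3 + (-3 - O) = -6 - O)
j*666 + z(s)*(-5 - 8) = -1399*666 + (-6 - 1*10)*(-5 - 8) = -931734 + (-6 - 10)*(-13) = -931734 - 16*(-13) = -931734 + 208 = -931526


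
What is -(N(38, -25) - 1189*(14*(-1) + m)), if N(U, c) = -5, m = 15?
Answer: 1194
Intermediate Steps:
-(N(38, -25) - 1189*(14*(-1) + m)) = -(-5 - 1189*(14*(-1) + 15)) = -(-5 - 1189*(-14 + 15)) = -(-5 - 1189*1) = -(-5 - 1189) = -1*(-1194) = 1194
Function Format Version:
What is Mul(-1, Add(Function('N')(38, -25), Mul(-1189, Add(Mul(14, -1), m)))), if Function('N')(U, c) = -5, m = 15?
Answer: 1194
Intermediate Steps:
Mul(-1, Add(Function('N')(38, -25), Mul(-1189, Add(Mul(14, -1), m)))) = Mul(-1, Add(-5, Mul(-1189, Add(Mul(14, -1), 15)))) = Mul(-1, Add(-5, Mul(-1189, Add(-14, 15)))) = Mul(-1, Add(-5, Mul(-1189, 1))) = Mul(-1, Add(-5, -1189)) = Mul(-1, -1194) = 1194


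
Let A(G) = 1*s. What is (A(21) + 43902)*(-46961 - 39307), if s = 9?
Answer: -3788114148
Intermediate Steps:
A(G) = 9 (A(G) = 1*9 = 9)
(A(21) + 43902)*(-46961 - 39307) = (9 + 43902)*(-46961 - 39307) = 43911*(-86268) = -3788114148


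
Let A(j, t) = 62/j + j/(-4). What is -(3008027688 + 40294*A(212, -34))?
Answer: -159312906175/53 ≈ -3.0059e+9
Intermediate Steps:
A(j, t) = 62/j - j/4 (A(j, t) = 62/j + j*(-1/4) = 62/j - j/4)
-(3008027688 + 40294*A(212, -34)) = -40294/(1/((62/212 - 1/4*212) + 74652)) = -(3005892106 + 624557/53) = -40294/(1/((31/106 - 53) + 74652)) = -40294/(1/(-5587/106 + 74652)) = -40294/(1/(7907525/106)) = -40294/106/7907525 = -40294*7907525/106 = -159312906175/53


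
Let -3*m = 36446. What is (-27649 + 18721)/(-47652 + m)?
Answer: 13392/89701 ≈ 0.14930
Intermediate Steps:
m = -36446/3 (m = -⅓*36446 = -36446/3 ≈ -12149.)
(-27649 + 18721)/(-47652 + m) = (-27649 + 18721)/(-47652 - 36446/3) = -8928/(-179402/3) = -8928*(-3/179402) = 13392/89701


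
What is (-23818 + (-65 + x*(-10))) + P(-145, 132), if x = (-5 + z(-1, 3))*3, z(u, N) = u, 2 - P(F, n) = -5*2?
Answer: -23691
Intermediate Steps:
P(F, n) = 12 (P(F, n) = 2 - (-5)*2 = 2 - 1*(-10) = 2 + 10 = 12)
x = -18 (x = (-5 - 1)*3 = -6*3 = -18)
(-23818 + (-65 + x*(-10))) + P(-145, 132) = (-23818 + (-65 - 18*(-10))) + 12 = (-23818 + (-65 + 180)) + 12 = (-23818 + 115) + 12 = -23703 + 12 = -23691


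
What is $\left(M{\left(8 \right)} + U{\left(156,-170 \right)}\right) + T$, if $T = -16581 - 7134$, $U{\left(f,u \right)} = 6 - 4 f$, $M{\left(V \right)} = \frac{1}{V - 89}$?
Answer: $- \frac{1970974}{81} \approx -24333.0$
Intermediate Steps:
$M{\left(V \right)} = \frac{1}{-89 + V}$
$T = -23715$ ($T = -16581 - 7134 = -23715$)
$\left(M{\left(8 \right)} + U{\left(156,-170 \right)}\right) + T = \left(\frac{1}{-89 + 8} + \left(6 - 624\right)\right) - 23715 = \left(\frac{1}{-81} + \left(6 - 624\right)\right) - 23715 = \left(- \frac{1}{81} - 618\right) - 23715 = - \frac{50059}{81} - 23715 = - \frac{1970974}{81}$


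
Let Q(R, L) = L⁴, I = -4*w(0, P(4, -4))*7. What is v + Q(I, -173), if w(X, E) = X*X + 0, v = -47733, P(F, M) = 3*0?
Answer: 895697308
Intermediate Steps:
P(F, M) = 0
w(X, E) = X² (w(X, E) = X² + 0 = X²)
I = 0 (I = -4*0²*7 = -4*0*7 = 0*7 = 0)
v + Q(I, -173) = -47733 + (-173)⁴ = -47733 + 895745041 = 895697308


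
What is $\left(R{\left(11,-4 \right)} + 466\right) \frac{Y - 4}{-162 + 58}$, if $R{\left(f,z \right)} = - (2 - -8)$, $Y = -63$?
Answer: $\frac{3819}{13} \approx 293.77$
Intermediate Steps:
$R{\left(f,z \right)} = -10$ ($R{\left(f,z \right)} = - (2 + 8) = \left(-1\right) 10 = -10$)
$\left(R{\left(11,-4 \right)} + 466\right) \frac{Y - 4}{-162 + 58} = \left(-10 + 466\right) \frac{-63 - 4}{-162 + 58} = 456 \left(- \frac{67}{-104}\right) = 456 \left(\left(-67\right) \left(- \frac{1}{104}\right)\right) = 456 \cdot \frac{67}{104} = \frac{3819}{13}$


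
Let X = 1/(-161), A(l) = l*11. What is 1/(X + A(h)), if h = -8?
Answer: -161/14169 ≈ -0.011363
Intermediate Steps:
A(l) = 11*l
X = -1/161 ≈ -0.0062112
1/(X + A(h)) = 1/(-1/161 + 11*(-8)) = 1/(-1/161 - 88) = 1/(-14169/161) = -161/14169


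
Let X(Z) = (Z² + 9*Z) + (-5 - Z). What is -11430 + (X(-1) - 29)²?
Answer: -9749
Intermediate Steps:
X(Z) = -5 + Z² + 8*Z
-11430 + (X(-1) - 29)² = -11430 + ((-5 + (-1)² + 8*(-1)) - 29)² = -11430 + ((-5 + 1 - 8) - 29)² = -11430 + (-12 - 29)² = -11430 + (-41)² = -11430 + 1681 = -9749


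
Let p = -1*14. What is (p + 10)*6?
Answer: -24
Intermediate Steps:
p = -14
(p + 10)*6 = (-14 + 10)*6 = -4*6 = -24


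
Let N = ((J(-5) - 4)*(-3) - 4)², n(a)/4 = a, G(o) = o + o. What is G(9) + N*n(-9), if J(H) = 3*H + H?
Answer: -166446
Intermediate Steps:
J(H) = 4*H
G(o) = 2*o
n(a) = 4*a
N = 4624 (N = ((4*(-5) - 4)*(-3) - 4)² = ((-20 - 4)*(-3) - 4)² = (-24*(-3) - 4)² = (72 - 4)² = 68² = 4624)
G(9) + N*n(-9) = 2*9 + 4624*(4*(-9)) = 18 + 4624*(-36) = 18 - 166464 = -166446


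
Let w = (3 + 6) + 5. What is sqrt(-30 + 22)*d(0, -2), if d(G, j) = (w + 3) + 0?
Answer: 34*I*sqrt(2) ≈ 48.083*I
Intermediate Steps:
w = 14 (w = 9 + 5 = 14)
d(G, j) = 17 (d(G, j) = (14 + 3) + 0 = 17 + 0 = 17)
sqrt(-30 + 22)*d(0, -2) = sqrt(-30 + 22)*17 = sqrt(-8)*17 = (2*I*sqrt(2))*17 = 34*I*sqrt(2)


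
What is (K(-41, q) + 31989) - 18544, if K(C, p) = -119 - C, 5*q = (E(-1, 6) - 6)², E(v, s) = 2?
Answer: 13367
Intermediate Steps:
q = 16/5 (q = (2 - 6)²/5 = (⅕)*(-4)² = (⅕)*16 = 16/5 ≈ 3.2000)
(K(-41, q) + 31989) - 18544 = ((-119 - 1*(-41)) + 31989) - 18544 = ((-119 + 41) + 31989) - 18544 = (-78 + 31989) - 18544 = 31911 - 18544 = 13367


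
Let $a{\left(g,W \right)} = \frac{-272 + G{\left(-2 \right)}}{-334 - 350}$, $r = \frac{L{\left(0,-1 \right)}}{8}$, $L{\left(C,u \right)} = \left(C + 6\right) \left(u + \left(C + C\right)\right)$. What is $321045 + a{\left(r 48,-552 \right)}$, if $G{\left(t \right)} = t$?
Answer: $\frac{109797527}{342} \approx 3.2105 \cdot 10^{5}$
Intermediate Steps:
$L{\left(C,u \right)} = \left(6 + C\right) \left(u + 2 C\right)$
$r = - \frac{3}{4}$ ($r = \frac{2 \cdot 0^{2} + 6 \left(-1\right) + 12 \cdot 0 + 0 \left(-1\right)}{8} = \left(2 \cdot 0 - 6 + 0 + 0\right) \frac{1}{8} = \left(0 - 6 + 0 + 0\right) \frac{1}{8} = \left(-6\right) \frac{1}{8} = - \frac{3}{4} \approx -0.75$)
$a{\left(g,W \right)} = \frac{137}{342}$ ($a{\left(g,W \right)} = \frac{-272 - 2}{-334 - 350} = - \frac{274}{-684} = \left(-274\right) \left(- \frac{1}{684}\right) = \frac{137}{342}$)
$321045 + a{\left(r 48,-552 \right)} = 321045 + \frac{137}{342} = \frac{109797527}{342}$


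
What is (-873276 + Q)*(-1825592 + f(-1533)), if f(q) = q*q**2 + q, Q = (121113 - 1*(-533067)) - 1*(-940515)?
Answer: -2600364569384478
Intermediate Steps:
Q = 1594695 (Q = (121113 + 533067) + 940515 = 654180 + 940515 = 1594695)
f(q) = q + q**3 (f(q) = q**3 + q = q + q**3)
(-873276 + Q)*(-1825592 + f(-1533)) = (-873276 + 1594695)*(-1825592 + (-1533 + (-1533)**3)) = 721419*(-1825592 + (-1533 - 3602686437)) = 721419*(-1825592 - 3602687970) = 721419*(-3604513562) = -2600364569384478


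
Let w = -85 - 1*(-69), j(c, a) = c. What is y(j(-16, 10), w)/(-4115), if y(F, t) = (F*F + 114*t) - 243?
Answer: 1811/4115 ≈ 0.44010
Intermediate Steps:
w = -16 (w = -85 + 69 = -16)
y(F, t) = -243 + F**2 + 114*t (y(F, t) = (F**2 + 114*t) - 243 = -243 + F**2 + 114*t)
y(j(-16, 10), w)/(-4115) = (-243 + (-16)**2 + 114*(-16))/(-4115) = (-243 + 256 - 1824)*(-1/4115) = -1811*(-1/4115) = 1811/4115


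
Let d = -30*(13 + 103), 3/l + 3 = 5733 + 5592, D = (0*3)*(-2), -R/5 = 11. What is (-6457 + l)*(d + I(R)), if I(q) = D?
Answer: 14133855860/629 ≈ 2.2470e+7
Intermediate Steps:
R = -55 (R = -5*11 = -55)
D = 0 (D = 0*(-2) = 0)
I(q) = 0
l = 1/3774 (l = 3/(-3 + (5733 + 5592)) = 3/(-3 + 11325) = 3/11322 = 3*(1/11322) = 1/3774 ≈ 0.00026497)
d = -3480 (d = -30*116 = -3480)
(-6457 + l)*(d + I(R)) = (-6457 + 1/3774)*(-3480 + 0) = -24368717/3774*(-3480) = 14133855860/629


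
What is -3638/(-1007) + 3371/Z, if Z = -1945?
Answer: 3681313/1958615 ≈ 1.8795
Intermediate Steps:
-3638/(-1007) + 3371/Z = -3638/(-1007) + 3371/(-1945) = -3638*(-1/1007) + 3371*(-1/1945) = 3638/1007 - 3371/1945 = 3681313/1958615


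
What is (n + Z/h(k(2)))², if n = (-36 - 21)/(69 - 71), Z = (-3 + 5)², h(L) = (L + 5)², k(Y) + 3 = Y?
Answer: 13225/16 ≈ 826.56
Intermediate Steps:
k(Y) = -3 + Y
h(L) = (5 + L)²
Z = 4 (Z = 2² = 4)
n = 57/2 (n = -57/(-2) = -57*(-½) = 57/2 ≈ 28.500)
(n + Z/h(k(2)))² = (57/2 + 4/((5 + (-3 + 2))²))² = (57/2 + 4/((5 - 1)²))² = (57/2 + 4/(4²))² = (57/2 + 4/16)² = (57/2 + 4*(1/16))² = (57/2 + ¼)² = (115/4)² = 13225/16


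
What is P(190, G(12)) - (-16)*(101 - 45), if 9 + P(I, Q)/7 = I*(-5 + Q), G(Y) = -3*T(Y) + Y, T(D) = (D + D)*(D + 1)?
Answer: -1234737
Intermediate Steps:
T(D) = 2*D*(1 + D) (T(D) = (2*D)*(1 + D) = 2*D*(1 + D))
G(Y) = Y - 6*Y*(1 + Y) (G(Y) = -6*Y*(1 + Y) + Y = Y - 6*Y*(1 + Y))
P(I, Q) = -63 + 7*I*(-5 + Q) (P(I, Q) = -63 + 7*(I*(-5 + Q)) = -63 + 7*I*(-5 + Q))
P(190, G(12)) - (-16)*(101 - 45) = (-63 - 35*190 + 7*190*(12*(-5 - 6*12))) - (-16)*(101 - 45) = (-63 - 6650 + 7*190*(12*(-5 - 72))) - (-16)*56 = (-63 - 6650 + 7*190*(12*(-77))) - 1*(-896) = (-63 - 6650 + 7*190*(-924)) + 896 = (-63 - 6650 - 1228920) + 896 = -1235633 + 896 = -1234737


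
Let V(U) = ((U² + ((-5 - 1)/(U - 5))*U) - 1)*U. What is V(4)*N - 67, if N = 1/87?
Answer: -1891/29 ≈ -65.207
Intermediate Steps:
V(U) = U*(-1 + U² - 6*U/(-5 + U)) (V(U) = ((U² + (-6/(-5 + U))*U) - 1)*U = ((U² - 6*U/(-5 + U)) - 1)*U = (-1 + U² - 6*U/(-5 + U))*U = U*(-1 + U² - 6*U/(-5 + U)))
N = 1/87 ≈ 0.011494
V(4)*N - 67 = (4*(5 + 4³ - 7*4 - 5*4²)/(-5 + 4))*(1/87) - 67 = (4*(5 + 64 - 28 - 5*16)/(-1))*(1/87) - 67 = (4*(-1)*(5 + 64 - 28 - 80))*(1/87) - 67 = (4*(-1)*(-39))*(1/87) - 67 = 156*(1/87) - 67 = 52/29 - 67 = -1891/29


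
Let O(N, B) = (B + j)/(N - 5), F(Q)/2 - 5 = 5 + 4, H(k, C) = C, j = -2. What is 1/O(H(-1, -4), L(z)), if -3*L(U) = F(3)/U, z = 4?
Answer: 27/13 ≈ 2.0769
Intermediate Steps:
F(Q) = 28 (F(Q) = 10 + 2*(5 + 4) = 10 + 2*9 = 10 + 18 = 28)
L(U) = -28/(3*U)
O(N, B) = (-2 + B)/(-5 + N) (O(N, B) = (B - 2)/(N - 5) = (-2 + B)/(-5 + N))
1/O(H(-1, -4), L(z)) = 1/((-2 - 28/3/4)/(-5 - 4)) = 1/((-2 - 28/3*1/4)/(-9)) = 1/(-(-2 - 7/3)/9) = 1/(-1/9*(-13/3)) = 1/(13/27) = 27/13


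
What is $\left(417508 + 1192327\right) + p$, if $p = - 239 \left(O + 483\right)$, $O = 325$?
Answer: $1416723$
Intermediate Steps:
$p = -193112$ ($p = - 239 \left(325 + 483\right) = \left(-239\right) 808 = -193112$)
$\left(417508 + 1192327\right) + p = \left(417508 + 1192327\right) - 193112 = 1609835 - 193112 = 1416723$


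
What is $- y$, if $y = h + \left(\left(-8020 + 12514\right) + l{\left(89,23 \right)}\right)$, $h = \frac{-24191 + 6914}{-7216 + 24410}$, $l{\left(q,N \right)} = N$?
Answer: $- \frac{77648021}{17194} \approx -4516.0$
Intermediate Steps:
$h = - \frac{17277}{17194} \approx -1.0048$
$y = \frac{77648021}{17194}$ ($y = - \frac{17277}{17194} + \left(\left(-8020 + 12514\right) + 23\right) = - \frac{17277}{17194} + \left(4494 + 23\right) = - \frac{17277}{17194} + 4517 = \frac{77648021}{17194} \approx 4516.0$)
$- y = \left(-1\right) \frac{77648021}{17194} = - \frac{77648021}{17194}$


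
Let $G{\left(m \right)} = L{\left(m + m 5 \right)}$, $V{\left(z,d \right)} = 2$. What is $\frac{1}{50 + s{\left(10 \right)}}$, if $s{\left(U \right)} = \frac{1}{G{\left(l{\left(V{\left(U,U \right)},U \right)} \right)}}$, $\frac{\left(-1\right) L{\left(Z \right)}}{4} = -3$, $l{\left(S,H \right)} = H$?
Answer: $\frac{12}{601} \approx 0.019967$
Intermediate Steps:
$L{\left(Z \right)} = 12$ ($L{\left(Z \right)} = \left(-4\right) \left(-3\right) = 12$)
$G{\left(m \right)} = 12$
$s{\left(U \right)} = \frac{1}{12}$
$\frac{1}{50 + s{\left(10 \right)}} = \frac{1}{50 + \frac{1}{12}} = \frac{1}{\frac{601}{12}} = \frac{12}{601}$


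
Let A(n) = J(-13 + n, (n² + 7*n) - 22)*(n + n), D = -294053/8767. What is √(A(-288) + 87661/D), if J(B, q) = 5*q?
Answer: I*√20147878268588936831/294053 ≈ 15265.0*I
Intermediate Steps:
D = -294053/8767 (D = -294053*1/8767 = -294053/8767 ≈ -33.541)
A(n) = 2*n*(-110 + 5*n² + 35*n) (A(n) = (5*((n² + 7*n) - 22))*(n + n) = (5*(-22 + n² + 7*n))*(2*n) = (-110 + 5*n² + 35*n)*(2*n) = 2*n*(-110 + 5*n² + 35*n))
√(A(-288) + 87661/D) = √(10*(-288)*(-22 + (-288)² + 7*(-288)) + 87661/(-294053/8767)) = √(10*(-288)*(-22 + 82944 - 2016) + 87661*(-8767/294053)) = √(10*(-288)*80906 - 768523987/294053) = √(-233009280 - 768523987/294053) = √(-68517846335827/294053) = I*√20147878268588936831/294053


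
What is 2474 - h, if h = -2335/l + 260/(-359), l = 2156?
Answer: 1916284721/774004 ≈ 2475.8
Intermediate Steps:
h = -1398825/774004 (h = -2335/2156 + 260/(-359) = -2335*1/2156 + 260*(-1/359) = -2335/2156 - 260/359 = -1398825/774004 ≈ -1.8073)
2474 - h = 2474 - 1*(-1398825/774004) = 2474 + 1398825/774004 = 1916284721/774004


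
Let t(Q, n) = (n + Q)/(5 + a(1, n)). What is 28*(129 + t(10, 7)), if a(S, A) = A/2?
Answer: 3668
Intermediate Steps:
a(S, A) = A/2 (a(S, A) = A*(½) = A/2)
t(Q, n) = (Q + n)/(5 + n/2) (t(Q, n) = (n + Q)/(5 + n/2) = (Q + n)/(5 + n/2))
28*(129 + t(10, 7)) = 28*(129 + 2*(10 + 7)/(10 + 7)) = 28*(129 + 2*17/17) = 28*(129 + 2*(1/17)*17) = 28*(129 + 2) = 28*131 = 3668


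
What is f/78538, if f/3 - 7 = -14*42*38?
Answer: -67011/78538 ≈ -0.85323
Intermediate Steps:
f = -67011 (f = 21 + 3*(-14*42*38) = 21 + 3*(-588*38) = 21 + 3*(-22344) = 21 - 67032 = -67011)
f/78538 = -67011/78538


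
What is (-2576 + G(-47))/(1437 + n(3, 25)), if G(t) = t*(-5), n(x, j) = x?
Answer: -2341/1440 ≈ -1.6257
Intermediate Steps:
G(t) = -5*t
(-2576 + G(-47))/(1437 + n(3, 25)) = (-2576 - 5*(-47))/(1437 + 3) = (-2576 + 235)/1440 = -2341*1/1440 = -2341/1440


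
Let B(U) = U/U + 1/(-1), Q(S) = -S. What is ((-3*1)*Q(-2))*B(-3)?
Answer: 0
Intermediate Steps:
B(U) = 0 (B(U) = 1 + 1*(-1) = 1 - 1 = 0)
((-3*1)*Q(-2))*B(-3) = ((-3*1)*(-1*(-2)))*0 = -3*2*0 = -6*0 = 0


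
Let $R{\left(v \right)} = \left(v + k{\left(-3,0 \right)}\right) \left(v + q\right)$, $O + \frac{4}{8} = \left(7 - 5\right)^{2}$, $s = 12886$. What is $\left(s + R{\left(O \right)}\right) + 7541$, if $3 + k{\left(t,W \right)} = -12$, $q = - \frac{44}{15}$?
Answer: $\frac{1225229}{60} \approx 20420.0$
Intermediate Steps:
$q = - \frac{44}{15}$ ($q = \left(-44\right) \frac{1}{15} = - \frac{44}{15} \approx -2.9333$)
$k{\left(t,W \right)} = -15$ ($k{\left(t,W \right)} = -3 - 12 = -15$)
$O = \frac{7}{2}$ ($O = - \frac{1}{2} + \left(7 - 5\right)^{2} = - \frac{1}{2} + 2^{2} = - \frac{1}{2} + 4 = \frac{7}{2} \approx 3.5$)
$R{\left(v \right)} = \left(-15 + v\right) \left(- \frac{44}{15} + v\right)$ ($R{\left(v \right)} = \left(v - 15\right) \left(v - \frac{44}{15}\right) = \left(-15 + v\right) \left(- \frac{44}{15} + v\right)$)
$\left(s + R{\left(O \right)}\right) + 7541 = \left(12886 + \left(44 + \left(\frac{7}{2}\right)^{2} - \frac{1883}{30}\right)\right) + 7541 = \left(12886 + \left(44 + \frac{49}{4} - \frac{1883}{30}\right)\right) + 7541 = \left(12886 - \frac{391}{60}\right) + 7541 = \frac{772769}{60} + 7541 = \frac{1225229}{60}$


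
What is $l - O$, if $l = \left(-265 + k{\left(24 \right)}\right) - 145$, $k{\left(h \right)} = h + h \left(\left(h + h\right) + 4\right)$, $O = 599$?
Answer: $263$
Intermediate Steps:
$k{\left(h \right)} = h + h \left(4 + 2 h\right)$ ($k{\left(h \right)} = h + h \left(2 h + 4\right) = h + h \left(4 + 2 h\right)$)
$l = 862$ ($l = \left(-265 + 24 \left(5 + 2 \cdot 24\right)\right) - 145 = \left(-265 + 24 \left(5 + 48\right)\right) - 145 = \left(-265 + 24 \cdot 53\right) - 145 = \left(-265 + 1272\right) - 145 = 1007 - 145 = 862$)
$l - O = 862 - 599 = 263$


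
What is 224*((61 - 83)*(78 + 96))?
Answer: -857472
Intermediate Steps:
224*((61 - 83)*(78 + 96)) = 224*(-22*174) = 224*(-3828) = -857472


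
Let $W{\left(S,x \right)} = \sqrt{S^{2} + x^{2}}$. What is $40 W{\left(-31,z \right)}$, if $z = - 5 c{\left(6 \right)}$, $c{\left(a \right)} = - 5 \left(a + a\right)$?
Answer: $40 \sqrt{90961} \approx 12064.0$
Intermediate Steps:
$c{\left(a \right)} = - 10 a$ ($c{\left(a \right)} = - 5 \cdot 2 a = - 10 a$)
$z = 300$ ($z = - 5 \left(\left(-10\right) 6\right) = \left(-5\right) \left(-60\right) = 300$)
$40 W{\left(-31,z \right)} = 40 \sqrt{\left(-31\right)^{2} + 300^{2}} = 40 \sqrt{961 + 90000} = 40 \sqrt{90961}$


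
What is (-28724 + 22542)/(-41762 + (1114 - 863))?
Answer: 6182/41511 ≈ 0.14892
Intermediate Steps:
(-28724 + 22542)/(-41762 + (1114 - 863)) = -6182/(-41762 + 251) = -6182/(-41511) = -6182*(-1/41511) = 6182/41511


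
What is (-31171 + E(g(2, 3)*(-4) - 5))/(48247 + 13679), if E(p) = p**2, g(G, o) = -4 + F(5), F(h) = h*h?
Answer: -3875/10321 ≈ -0.37545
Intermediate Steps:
F(h) = h**2
g(G, o) = 21 (g(G, o) = -4 + 5**2 = -4 + 25 = 21)
(-31171 + E(g(2, 3)*(-4) - 5))/(48247 + 13679) = (-31171 + (21*(-4) - 5)**2)/(48247 + 13679) = (-31171 + (-84 - 5)**2)/61926 = (-31171 + (-89)**2)*(1/61926) = (-31171 + 7921)*(1/61926) = -23250*1/61926 = -3875/10321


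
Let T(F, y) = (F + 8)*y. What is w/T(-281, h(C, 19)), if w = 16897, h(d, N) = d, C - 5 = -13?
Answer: 16897/2184 ≈ 7.7367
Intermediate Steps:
C = -8 (C = 5 - 13 = -8)
T(F, y) = y*(8 + F) (T(F, y) = (8 + F)*y = y*(8 + F))
w/T(-281, h(C, 19)) = 16897/((-8*(8 - 281))) = 16897/((-8*(-273))) = 16897/2184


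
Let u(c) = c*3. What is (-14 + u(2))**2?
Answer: 64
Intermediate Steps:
u(c) = 3*c
(-14 + u(2))**2 = (-14 + 3*2)**2 = (-14 + 6)**2 = (-8)**2 = 64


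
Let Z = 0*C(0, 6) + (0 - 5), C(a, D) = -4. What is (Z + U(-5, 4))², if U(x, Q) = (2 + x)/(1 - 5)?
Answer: 289/16 ≈ 18.063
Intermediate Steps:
U(x, Q) = -½ - x/4 (U(x, Q) = (2 + x)/(-4) = (2 + x)*(-¼) = -½ - x/4)
Z = -5 (Z = 0*(-4) + (0 - 5) = 0 - 5 = -5)
(Z + U(-5, 4))² = (-5 + (-½ - ¼*(-5)))² = (-5 + (-½ + 5/4))² = (-5 + ¾)² = (-17/4)² = 289/16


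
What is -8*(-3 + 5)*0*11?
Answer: 0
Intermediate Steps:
-8*(-3 + 5)*0*11 = -16*0*11 = -8*0*11 = 0*11 = 0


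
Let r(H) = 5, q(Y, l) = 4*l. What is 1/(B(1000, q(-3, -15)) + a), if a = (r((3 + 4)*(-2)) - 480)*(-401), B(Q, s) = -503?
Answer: 1/189972 ≈ 5.2639e-6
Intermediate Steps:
a = 190475 (a = (5 - 480)*(-401) = -475*(-401) = 190475)
1/(B(1000, q(-3, -15)) + a) = 1/(-503 + 190475) = 1/189972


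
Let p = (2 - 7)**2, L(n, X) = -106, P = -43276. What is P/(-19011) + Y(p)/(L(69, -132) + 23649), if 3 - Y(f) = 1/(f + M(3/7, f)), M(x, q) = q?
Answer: 50945176039/22378798650 ≈ 2.2765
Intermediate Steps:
p = 25 (p = (-5)**2 = 25)
Y(f) = 3 - 1/(2*f) (Y(f) = 3 - 1/(f + f) = 3 - 1/(2*f))
P/(-19011) + Y(p)/(L(69, -132) + 23649) = -43276/(-19011) + (3 - 1/2/25)/(-106 + 23649) = -43276*(-1/19011) + (3 - 1/2*1/25)/23543 = 43276/19011 + (3 - 1/50)*(1/23543) = 43276/19011 + (149/50)*(1/23543) = 43276/19011 + 149/1177150 = 50945176039/22378798650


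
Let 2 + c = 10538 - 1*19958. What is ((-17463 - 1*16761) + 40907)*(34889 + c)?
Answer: 170195961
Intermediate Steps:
c = -9422 (c = -2 + (10538 - 1*19958) = -2 + (10538 - 19958) = -2 - 9420 = -9422)
((-17463 - 1*16761) + 40907)*(34889 + c) = ((-17463 - 1*16761) + 40907)*(34889 - 9422) = ((-17463 - 16761) + 40907)*25467 = (-34224 + 40907)*25467 = 6683*25467 = 170195961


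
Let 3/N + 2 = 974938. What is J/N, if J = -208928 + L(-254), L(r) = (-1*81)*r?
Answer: -183633095344/3 ≈ -6.1211e+10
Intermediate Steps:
N = 3/974936 (N = 3/(-2 + 974938) = 3/974936 ≈ 3.0771e-6)
L(r) = -81*r
J = -188354 (J = -208928 - 81*(-254) = -208928 + 20574 = -188354)
J/N = -188354/3/974936 = -188354*974936/3 = -183633095344/3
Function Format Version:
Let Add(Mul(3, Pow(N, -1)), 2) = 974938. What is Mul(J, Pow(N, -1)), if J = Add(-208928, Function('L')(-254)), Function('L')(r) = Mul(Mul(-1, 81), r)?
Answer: Rational(-183633095344, 3) ≈ -6.1211e+10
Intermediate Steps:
N = Rational(3, 974936) (N = Mul(3, Pow(Add(-2, 974938), -1)) = Mul(3, Pow(974936, -1)) = Mul(3, Rational(1, 974936)) = Rational(3, 974936) ≈ 3.0771e-6)
Function('L')(r) = Mul(-81, r)
J = -188354 (J = Add(-208928, Mul(-81, -254)) = Add(-208928, 20574) = -188354)
Mul(J, Pow(N, -1)) = Mul(-188354, Pow(Rational(3, 974936), -1)) = Mul(-188354, Rational(974936, 3)) = Rational(-183633095344, 3)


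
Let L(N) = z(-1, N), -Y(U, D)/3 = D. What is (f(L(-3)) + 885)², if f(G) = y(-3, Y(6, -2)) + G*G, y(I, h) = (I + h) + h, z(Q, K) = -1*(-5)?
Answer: 844561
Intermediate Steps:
z(Q, K) = 5
Y(U, D) = -3*D
L(N) = 5
y(I, h) = I + 2*h
f(G) = 9 + G² (f(G) = (-3 + 2*(-3*(-2))) + G*G = (-3 + 2*6) + G² = (-3 + 12) + G² = 9 + G²)
(f(L(-3)) + 885)² = ((9 + 5²) + 885)² = ((9 + 25) + 885)² = (34 + 885)² = 919² = 844561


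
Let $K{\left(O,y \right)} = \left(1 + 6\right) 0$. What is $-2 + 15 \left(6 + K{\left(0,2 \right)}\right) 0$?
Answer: $-2$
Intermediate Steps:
$K{\left(O,y \right)} = 0$ ($K{\left(O,y \right)} = 7 \cdot 0 = 0$)
$-2 + 15 \left(6 + K{\left(0,2 \right)}\right) 0 = -2 + 15 \left(6 + 0\right) 0 = -2 + 15 \cdot 6 \cdot 0 = -2 + 15 \cdot 0 = -2 + 0 = -2$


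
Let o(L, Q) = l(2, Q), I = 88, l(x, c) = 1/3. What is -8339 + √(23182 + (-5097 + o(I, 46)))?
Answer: -8339 + 4*√10173/3 ≈ -8204.5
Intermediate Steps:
l(x, c) = ⅓
o(L, Q) = ⅓
-8339 + √(23182 + (-5097 + o(I, 46))) = -8339 + √(23182 + (-5097 + ⅓)) = -8339 + √(23182 - 15290/3) = -8339 + √(54256/3) = -8339 + 4*√10173/3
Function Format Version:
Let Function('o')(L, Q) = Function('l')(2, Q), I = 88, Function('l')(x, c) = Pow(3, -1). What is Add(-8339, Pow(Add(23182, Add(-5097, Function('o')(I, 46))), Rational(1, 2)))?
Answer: Add(-8339, Mul(Rational(4, 3), Pow(10173, Rational(1, 2)))) ≈ -8204.5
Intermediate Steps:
Function('l')(x, c) = Rational(1, 3)
Function('o')(L, Q) = Rational(1, 3)
Add(-8339, Pow(Add(23182, Add(-5097, Function('o')(I, 46))), Rational(1, 2))) = Add(-8339, Pow(Add(23182, Add(-5097, Rational(1, 3))), Rational(1, 2))) = Add(-8339, Pow(Add(23182, Rational(-15290, 3)), Rational(1, 2))) = Add(-8339, Pow(Rational(54256, 3), Rational(1, 2))) = Add(-8339, Mul(Rational(4, 3), Pow(10173, Rational(1, 2))))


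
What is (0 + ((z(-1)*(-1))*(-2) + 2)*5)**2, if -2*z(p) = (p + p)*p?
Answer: 0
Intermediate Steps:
z(p) = -p**2 (z(p) = -(p + p)*p/2 = -2*p*p/2 = -p**2)
(0 + ((z(-1)*(-1))*(-2) + 2)*5)**2 = (0 + ((-1*(-1)**2*(-1))*(-2) + 2)*5)**2 = (0 + ((-1*1*(-1))*(-2) + 2)*5)**2 = (0 + (-1*(-1)*(-2) + 2)*5)**2 = (0 + (1*(-2) + 2)*5)**2 = (0 + (-2 + 2)*5)**2 = (0 + 0*5)**2 = (0 + 0)**2 = 0**2 = 0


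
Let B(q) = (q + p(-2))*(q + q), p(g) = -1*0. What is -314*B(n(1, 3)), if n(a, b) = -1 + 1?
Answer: 0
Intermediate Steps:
p(g) = 0
n(a, b) = 0
B(q) = 2*q² (B(q) = (q + 0)*(q + q) = q*(2*q) = 2*q²)
-314*B(n(1, 3)) = -628*0² = -628*0 = -314*0 = 0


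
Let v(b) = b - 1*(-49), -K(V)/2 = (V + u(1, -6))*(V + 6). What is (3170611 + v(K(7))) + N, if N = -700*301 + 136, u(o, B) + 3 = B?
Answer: 2960148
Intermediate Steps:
u(o, B) = -3 + B
K(V) = -2*(-9 + V)*(6 + V) (K(V) = -2*(V + (-3 - 6))*(V + 6) = -2*(V - 9)*(6 + V) = -2*(-9 + V)*(6 + V))
v(b) = 49 + b (v(b) = b + 49 = 49 + b)
N = -210564 (N = -210700 + 136 = -210564)
(3170611 + v(K(7))) + N = (3170611 + (49 + (108 - 2*7**2 + 6*7))) - 210564 = (3170611 + (49 + (108 - 2*49 + 42))) - 210564 = (3170611 + (49 + (108 - 98 + 42))) - 210564 = (3170611 + (49 + 52)) - 210564 = (3170611 + 101) - 210564 = 3170712 - 210564 = 2960148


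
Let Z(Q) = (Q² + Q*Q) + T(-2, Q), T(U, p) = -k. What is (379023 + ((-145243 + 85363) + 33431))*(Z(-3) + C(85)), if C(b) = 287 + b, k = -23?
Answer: 145613062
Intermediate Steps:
T(U, p) = 23 (T(U, p) = -1*(-23) = 23)
Z(Q) = 23 + 2*Q² (Z(Q) = (Q² + Q*Q) + 23 = (Q² + Q²) + 23 = 2*Q² + 23 = 23 + 2*Q²)
(379023 + ((-145243 + 85363) + 33431))*(Z(-3) + C(85)) = (379023 + ((-145243 + 85363) + 33431))*((23 + 2*(-3)²) + (287 + 85)) = (379023 + (-59880 + 33431))*((23 + 2*9) + 372) = (379023 - 26449)*((23 + 18) + 372) = 352574*(41 + 372) = 352574*413 = 145613062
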